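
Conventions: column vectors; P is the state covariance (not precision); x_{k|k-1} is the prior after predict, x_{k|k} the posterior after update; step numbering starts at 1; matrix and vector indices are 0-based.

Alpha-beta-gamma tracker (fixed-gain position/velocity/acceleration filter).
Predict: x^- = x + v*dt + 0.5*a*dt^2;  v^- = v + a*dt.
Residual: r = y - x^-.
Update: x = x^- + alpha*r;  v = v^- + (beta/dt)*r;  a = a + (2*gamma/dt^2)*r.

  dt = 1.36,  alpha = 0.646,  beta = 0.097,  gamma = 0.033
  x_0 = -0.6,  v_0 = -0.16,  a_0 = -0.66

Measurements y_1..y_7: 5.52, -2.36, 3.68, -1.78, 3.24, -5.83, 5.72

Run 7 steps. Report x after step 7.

x_post = 0.8899

step 1: x_pred=-1.4280  r=6.9480  x^+=3.0604  v^+=-0.5620  a^+=-0.4121
step 2: x_pred=1.9150  r=-4.2750  x^+=-0.8467  v^+=-1.4274  a^+=-0.5646
step 3: x_pred=-3.3100  r=6.9900  x^+=1.2055  v^+=-1.6967  a^+=-0.3152
step 4: x_pred=-1.3935  r=-0.3865  x^+=-1.6432  v^+=-2.1529  a^+=-0.3290
step 5: x_pred=-4.8754  r=8.1154  x^+=0.3672  v^+=-2.0215  a^+=-0.0394
step 6: x_pred=-2.4185  r=-3.4115  x^+=-4.6223  v^+=-2.3184  a^+=-0.1611
step 7: x_pred=-7.9244  r=13.6444  x^+=0.8899  v^+=-1.5644  a^+=0.3257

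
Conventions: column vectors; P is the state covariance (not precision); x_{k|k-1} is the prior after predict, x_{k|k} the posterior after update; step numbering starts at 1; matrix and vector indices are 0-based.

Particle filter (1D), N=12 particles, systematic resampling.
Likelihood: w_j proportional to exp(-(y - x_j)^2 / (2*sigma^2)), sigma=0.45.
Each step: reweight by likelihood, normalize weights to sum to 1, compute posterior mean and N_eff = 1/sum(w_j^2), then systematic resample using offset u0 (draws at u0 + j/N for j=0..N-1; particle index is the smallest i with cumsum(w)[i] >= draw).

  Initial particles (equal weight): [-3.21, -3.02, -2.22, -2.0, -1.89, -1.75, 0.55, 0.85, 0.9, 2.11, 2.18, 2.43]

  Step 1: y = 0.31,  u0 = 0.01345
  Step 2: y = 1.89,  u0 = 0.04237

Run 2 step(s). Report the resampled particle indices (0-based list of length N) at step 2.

step 1: w=[0.0000, 0.0000, 0.0000, 0.0000, 0.0000, 0.0000, 0.4878, 0.2737, 0.2381, 0.0002, 0.0001, 0.0000]  mean=0.7159  Neff=2.7055  idx=[6, 6, 6, 6, 6, 6, 7, 7, 7, 8, 8, 8]
step 2: w=[0.0218, 0.0218, 0.0218, 0.0218, 0.0218, 0.0218, 0.1268, 0.1268, 0.1268, 0.1630, 0.1630, 0.1630]  mean=0.8353  Neff=7.6459  idx=[1, 5, 6, 7, 7, 8, 9, 9, 10, 10, 11, 11]

resampled_idx = [1, 5, 6, 7, 7, 8, 9, 9, 10, 10, 11, 11]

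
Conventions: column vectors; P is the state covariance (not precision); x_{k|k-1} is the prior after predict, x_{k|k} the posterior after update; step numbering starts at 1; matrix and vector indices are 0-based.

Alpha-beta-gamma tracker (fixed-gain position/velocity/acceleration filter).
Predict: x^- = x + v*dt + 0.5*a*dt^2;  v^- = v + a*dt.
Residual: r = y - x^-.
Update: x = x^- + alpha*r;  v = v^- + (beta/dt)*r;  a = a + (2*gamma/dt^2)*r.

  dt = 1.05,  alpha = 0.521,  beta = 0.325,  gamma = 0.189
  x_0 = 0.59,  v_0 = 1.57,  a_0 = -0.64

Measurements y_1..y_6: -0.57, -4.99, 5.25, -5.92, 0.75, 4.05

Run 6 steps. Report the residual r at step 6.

step 1: x_pred=1.8857  r=-2.4557  x^+=0.6063  v^+=0.1379  a^+=-1.4820
step 2: x_pred=-0.0658  r=-4.9242  x^+=-2.6313  v^+=-2.9423  a^+=-3.1702
step 3: x_pred=-7.4683  r=12.7183  x^+=-0.8421  v^+=-2.3344  a^+=1.1903
step 4: x_pred=-2.6370  r=-3.2830  x^+=-4.3475  v^+=-2.1007  a^+=0.0647
step 5: x_pred=-6.5175  r=7.2675  x^+=-2.7311  v^+=0.2167  a^+=2.5565
step 6: x_pred=-1.0943  r=5.1443  x^+=1.5859  v^+=4.4933  a^+=4.3202

resid = 5.1443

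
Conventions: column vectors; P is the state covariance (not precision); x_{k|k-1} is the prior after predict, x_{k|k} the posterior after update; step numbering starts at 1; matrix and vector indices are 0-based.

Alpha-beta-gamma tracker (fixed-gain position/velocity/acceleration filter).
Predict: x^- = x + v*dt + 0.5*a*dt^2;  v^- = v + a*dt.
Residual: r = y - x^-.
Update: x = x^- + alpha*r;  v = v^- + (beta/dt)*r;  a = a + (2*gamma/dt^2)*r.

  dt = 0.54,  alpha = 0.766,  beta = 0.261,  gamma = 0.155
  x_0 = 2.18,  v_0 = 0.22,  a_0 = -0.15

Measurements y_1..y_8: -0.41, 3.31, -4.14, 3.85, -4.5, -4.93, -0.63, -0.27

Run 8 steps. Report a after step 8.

step 1: x_pred=2.2769  r=-2.6869  x^+=0.2187  v^+=-1.1597  a^+=-3.0065
step 2: x_pred=-0.8458  r=4.1558  x^+=2.3375  v^+=-0.7745  a^+=1.4116
step 3: x_pred=2.1251  r=-6.2651  x^+=-2.6740  v^+=-3.0404  a^+=-5.2488
step 4: x_pred=-5.0811  r=8.9311  x^+=1.7601  v^+=-1.5581  a^+=4.2458
step 5: x_pred=1.5378  r=-6.0378  x^+=-3.0872  v^+=-2.1836  a^+=-2.1730
step 6: x_pred=-4.5831  r=-0.3469  x^+=-4.8488  v^+=-3.5247  a^+=-2.5417
step 7: x_pred=-7.1228  r=6.4928  x^+=-2.1493  v^+=-1.7591  a^+=4.3607
step 8: x_pred=-2.4634  r=2.1934  x^+=-0.7833  v^+=1.6559  a^+=6.6925

a_post = 6.6925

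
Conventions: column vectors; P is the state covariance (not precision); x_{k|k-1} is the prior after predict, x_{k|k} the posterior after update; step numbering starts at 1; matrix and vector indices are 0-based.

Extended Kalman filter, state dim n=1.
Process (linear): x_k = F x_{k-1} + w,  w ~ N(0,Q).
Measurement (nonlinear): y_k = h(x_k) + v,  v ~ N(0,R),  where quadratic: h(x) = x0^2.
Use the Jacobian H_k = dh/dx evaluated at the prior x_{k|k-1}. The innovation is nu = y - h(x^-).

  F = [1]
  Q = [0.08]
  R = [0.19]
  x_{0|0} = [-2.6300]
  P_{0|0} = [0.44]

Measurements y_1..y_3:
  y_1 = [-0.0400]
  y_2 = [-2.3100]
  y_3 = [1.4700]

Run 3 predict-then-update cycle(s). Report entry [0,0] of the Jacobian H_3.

step 1: x^-=[-2.6300]  P^-=[0.5200]  H_jac=[-5.2600]  S=[14.5772]  K=[-0.1876]  nu=[-6.9569]  x^+=[-1.3246]  P^+=[0.0068]
step 2: x^-=[-1.3246]  P^-=[0.0868]  H_jac=[-2.6493]  S=[0.7991]  K=[-0.2877]  nu=[-4.0647]  x^+=[-0.1552]  P^+=[0.0206]
step 3: x^-=[-0.1552]  P^-=[0.1006]  H_jac=[-0.3104]  S=[0.1997]  K=[-0.1564]  nu=[1.4459]  x^+=[-0.3814]  P^+=[0.0957]

H_jac[0,0] = -0.3104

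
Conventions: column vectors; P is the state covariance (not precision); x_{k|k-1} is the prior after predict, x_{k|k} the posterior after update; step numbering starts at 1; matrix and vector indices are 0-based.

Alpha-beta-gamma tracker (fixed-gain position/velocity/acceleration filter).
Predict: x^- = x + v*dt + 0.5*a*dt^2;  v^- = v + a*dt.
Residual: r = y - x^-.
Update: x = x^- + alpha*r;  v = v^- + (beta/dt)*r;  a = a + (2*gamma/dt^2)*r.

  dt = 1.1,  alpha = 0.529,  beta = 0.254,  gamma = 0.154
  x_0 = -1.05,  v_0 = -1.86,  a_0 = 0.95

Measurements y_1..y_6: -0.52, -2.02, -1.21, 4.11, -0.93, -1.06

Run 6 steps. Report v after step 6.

v_post = 0.2651

step 1: x_pred=-2.5213  r=2.0013  x^+=-1.4626  v^+=-0.3529  a^+=1.4594
step 2: x_pred=-0.9678  r=-1.0522  x^+=-1.5244  v^+=1.0095  a^+=1.1916
step 3: x_pred=0.3069  r=-1.5169  x^+=-0.4955  v^+=1.9700  a^+=0.8055
step 4: x_pred=2.1587  r=1.9513  x^+=3.1910  v^+=3.3065  a^+=1.3021
step 5: x_pred=7.6159  r=-8.5459  x^+=3.0951  v^+=2.7656  a^+=-0.8732
step 6: x_pred=5.6090  r=-6.6690  x^+=2.0811  v^+=0.2651  a^+=-2.5707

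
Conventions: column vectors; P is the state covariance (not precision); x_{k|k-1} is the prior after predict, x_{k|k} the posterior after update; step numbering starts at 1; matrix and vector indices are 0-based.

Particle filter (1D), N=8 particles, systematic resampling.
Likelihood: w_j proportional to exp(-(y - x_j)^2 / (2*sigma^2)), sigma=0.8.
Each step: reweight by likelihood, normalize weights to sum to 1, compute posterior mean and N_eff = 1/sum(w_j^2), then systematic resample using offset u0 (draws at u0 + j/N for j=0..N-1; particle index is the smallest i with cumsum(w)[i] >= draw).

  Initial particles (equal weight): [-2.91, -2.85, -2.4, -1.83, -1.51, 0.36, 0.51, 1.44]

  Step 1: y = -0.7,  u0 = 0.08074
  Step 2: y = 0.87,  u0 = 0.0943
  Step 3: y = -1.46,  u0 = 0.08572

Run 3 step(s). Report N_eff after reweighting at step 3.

N_eff = 7.6546

step 1: w=[0.0117, 0.0143, 0.0555, 0.1958, 0.3180, 0.2207, 0.1691, 0.0148]  mean=-0.8595  Neff=4.5370  idx=[2, 3, 4, 4, 4, 5, 6, 6]
step 2: w=[0.0001, 0.0013, 0.0045, 0.0045, 0.0045, 0.3065, 0.3394, 0.3394]  mean=0.4336  Neff=3.0836  idx=[5, 5, 6, 6, 6, 7, 7, 7]
step 3: w=[0.1710, 0.1710, 0.1097, 0.1097, 0.1097, 0.1097, 0.1097, 0.1097]  mean=0.4587  Neff=7.6546  idx=[0, 1, 1, 3, 4, 5, 6, 7]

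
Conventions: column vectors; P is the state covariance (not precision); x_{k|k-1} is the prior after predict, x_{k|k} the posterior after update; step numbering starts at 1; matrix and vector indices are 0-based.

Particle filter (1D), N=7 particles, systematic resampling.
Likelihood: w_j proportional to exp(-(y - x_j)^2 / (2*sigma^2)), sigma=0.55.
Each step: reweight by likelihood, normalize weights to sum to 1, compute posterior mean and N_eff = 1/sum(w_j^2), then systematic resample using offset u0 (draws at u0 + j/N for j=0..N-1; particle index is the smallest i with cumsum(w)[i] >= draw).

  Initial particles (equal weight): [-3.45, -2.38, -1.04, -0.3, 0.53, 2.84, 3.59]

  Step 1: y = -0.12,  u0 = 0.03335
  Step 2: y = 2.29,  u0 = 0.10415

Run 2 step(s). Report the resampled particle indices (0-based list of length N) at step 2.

step 1: w=[0.0000, 0.0001, 0.1459, 0.5601, 0.2939, 0.0000, 0.0000]  mean=-0.1642  Neff=2.3732  idx=[2, 3, 3, 3, 3, 4, 4]
step 2: w=[0.0000, 0.0013, 0.0013, 0.0013, 0.0013, 0.4975, 0.4975]  mean=0.5258  Neff=2.0205  idx=[5, 5, 5, 6, 6, 6, 6]

resampled_idx = [5, 5, 5, 6, 6, 6, 6]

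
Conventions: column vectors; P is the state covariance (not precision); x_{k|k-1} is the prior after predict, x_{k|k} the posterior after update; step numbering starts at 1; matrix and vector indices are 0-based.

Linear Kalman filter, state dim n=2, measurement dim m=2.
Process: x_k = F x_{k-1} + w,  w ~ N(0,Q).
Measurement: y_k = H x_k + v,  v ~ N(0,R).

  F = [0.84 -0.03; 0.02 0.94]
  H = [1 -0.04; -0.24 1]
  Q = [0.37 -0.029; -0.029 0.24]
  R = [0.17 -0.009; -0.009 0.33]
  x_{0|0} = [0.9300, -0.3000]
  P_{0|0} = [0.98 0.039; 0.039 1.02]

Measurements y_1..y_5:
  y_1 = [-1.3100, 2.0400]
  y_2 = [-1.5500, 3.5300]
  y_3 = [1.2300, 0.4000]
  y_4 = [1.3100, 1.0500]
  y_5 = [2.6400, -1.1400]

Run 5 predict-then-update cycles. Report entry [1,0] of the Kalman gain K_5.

K[1,0] = 0.0772

step 1: x^-=[0.7902, -0.2634]  P^-=[1.0604 -0.0105; -0.0105 1.1431]  S=[1.2331 -0.3199; -0.3199 1.5393]  K=[0.8621 0.0070; 0.1558 0.7767]  nu=[-2.1107, 2.4930]  x^+=[-1.0121, 1.3439]  P^+=[0.1477 0.0300; 0.0300 0.2621]
step 2: x^-=[-0.8905, 1.2431]  P^-=[0.4729 -0.0102; -0.0102 0.4728]  S=[0.6445 -0.1518; -0.1518 0.8349]  K=[0.7308 -0.0154; 0.0928 0.5860]  nu=[-0.6098, 2.0732]  x^+=[-1.3680, 2.4015]  P^+=[0.1251 0.0184; 0.0184 0.1970]
step 3: x^-=[-1.2212, 2.2301]  P^-=[0.4575 -0.0180; -0.0180 0.4148]  S=[0.6296 -0.1535; -0.1535 0.7798]  K=[0.7225 -0.0216; 0.0800 0.5532]  nu=[2.5404, -2.1231]  x^+=[0.6602, 1.2588]  P^+=[0.1237 0.0161; 0.0161 0.1857]
step 4: x^-=[0.5168, 1.1965]  P^-=[0.4566 -0.0195; -0.0195 0.4047]  S=[0.6288 -0.1545; -0.1545 0.7704]  K=[0.7218 -0.0228; 0.0776 0.5470]  nu=[0.8411, -0.0224]  x^+=[1.1244, 1.2495]  P^+=[0.1235 0.0156; 0.0156 0.1836]
step 5: x^-=[0.9070, 1.1970]  P^-=[0.4565 -0.0198; -0.0198 0.4028]  S=[0.6288 -0.1547; -0.1547 0.7686]  K=[0.7217 -0.0231; 0.0772 0.5458]  nu=[1.7809, -2.1193]  x^+=[2.2411, 0.1777]  P^+=[0.1235 0.0155; 0.0155 0.1831]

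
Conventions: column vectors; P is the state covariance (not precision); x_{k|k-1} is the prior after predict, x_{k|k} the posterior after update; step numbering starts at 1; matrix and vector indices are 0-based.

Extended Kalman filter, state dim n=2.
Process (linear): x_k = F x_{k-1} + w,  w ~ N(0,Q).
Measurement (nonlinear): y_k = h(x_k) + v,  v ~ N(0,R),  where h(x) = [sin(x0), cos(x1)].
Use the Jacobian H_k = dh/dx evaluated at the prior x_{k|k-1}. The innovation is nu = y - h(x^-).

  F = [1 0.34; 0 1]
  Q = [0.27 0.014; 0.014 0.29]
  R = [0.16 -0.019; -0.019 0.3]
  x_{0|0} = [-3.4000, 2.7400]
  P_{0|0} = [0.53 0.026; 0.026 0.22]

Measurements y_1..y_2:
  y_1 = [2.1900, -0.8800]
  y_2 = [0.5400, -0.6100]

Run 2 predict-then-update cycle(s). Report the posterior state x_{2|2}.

step 1: x^-=[-2.4684, 2.7400]  P^-=[0.8431 0.1148; 0.1148 0.5100]  H_jac=[-0.7818 0.0000; 0.0000 -0.3909]  S=[0.6754 0.0161; 0.0161 0.3779]  K=[-0.9742 -0.0773; -0.1205 -0.5224]  nu=[2.8135, 0.0404]  x^+=[-5.2124, 2.3800]  P^+=[0.1975 0.0120; 0.0120 0.3951]
step 2: x^-=[-4.4032, 2.3800]  P^-=[0.5213 0.1603; 0.1603 0.6851]  H_jac=[-0.3043 0.0000; 0.0000 -0.6901]  S=[0.2083 0.0147; 0.0147 0.6262]  K=[-0.7504 -0.1591; -0.1813 -0.7507]  nu=[-0.4126, 0.1137]  x^+=[-4.1117, 2.3694]  P^+=[0.3847 0.0485; 0.0485 0.3213]

x_post = [-4.1117, 2.3694]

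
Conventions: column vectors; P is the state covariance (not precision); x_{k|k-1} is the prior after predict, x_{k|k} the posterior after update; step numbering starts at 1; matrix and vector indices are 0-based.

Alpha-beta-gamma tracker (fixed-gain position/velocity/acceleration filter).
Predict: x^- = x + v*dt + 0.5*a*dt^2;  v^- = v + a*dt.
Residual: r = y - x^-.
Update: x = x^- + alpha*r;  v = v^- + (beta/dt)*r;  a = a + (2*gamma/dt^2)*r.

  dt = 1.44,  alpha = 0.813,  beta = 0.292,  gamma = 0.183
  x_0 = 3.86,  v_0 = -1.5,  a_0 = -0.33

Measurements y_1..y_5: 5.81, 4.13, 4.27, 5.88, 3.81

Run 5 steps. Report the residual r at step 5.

step 1: x_pred=1.3579  r=4.4521  x^+=4.9774  v^+=-1.0724  a^+=0.4558
step 2: x_pred=3.9058  r=0.2242  x^+=4.0881  v^+=-0.3706  a^+=0.4954
step 3: x_pred=4.0681  r=0.2019  x^+=4.2322  v^+=0.3838  a^+=0.5310
step 4: x_pred=5.3354  r=0.5446  x^+=5.7782  v^+=1.2589  a^+=0.6272
step 5: x_pred=8.2412  r=-4.4312  x^+=4.6386  v^+=1.2634  a^+=-0.1550

resid = -4.4312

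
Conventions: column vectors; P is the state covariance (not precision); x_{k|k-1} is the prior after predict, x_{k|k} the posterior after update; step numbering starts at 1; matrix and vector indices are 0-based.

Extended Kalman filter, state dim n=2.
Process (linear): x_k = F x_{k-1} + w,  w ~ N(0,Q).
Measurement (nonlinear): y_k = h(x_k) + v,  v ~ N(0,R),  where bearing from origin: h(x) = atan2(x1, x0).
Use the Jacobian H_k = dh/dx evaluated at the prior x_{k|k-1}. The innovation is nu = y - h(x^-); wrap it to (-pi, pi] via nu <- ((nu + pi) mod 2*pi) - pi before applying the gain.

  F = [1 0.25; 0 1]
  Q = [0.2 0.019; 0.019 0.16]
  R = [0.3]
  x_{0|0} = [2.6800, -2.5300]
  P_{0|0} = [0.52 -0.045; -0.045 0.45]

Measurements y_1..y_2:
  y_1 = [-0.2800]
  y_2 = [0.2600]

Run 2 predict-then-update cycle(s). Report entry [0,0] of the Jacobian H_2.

H_jac[0,0] = 0.2714

step 1: x^-=[2.0475, -2.5300]  P^-=[0.7256 0.0865; 0.0865 0.6100]  H_jac=[0.2388 0.1933]  S=[0.3722]  K=[0.5106; 0.3723]  nu=[0.6104]  x^+=[2.3592, -2.3027]  P^+=[0.6286 0.0158; 0.0158 0.5584]
step 2: x^-=[1.7835, -2.3027]  P^-=[0.8714 0.1744; 0.1744 0.7184]  H_jac=[0.2714 0.2102]  S=[0.4159]  K=[0.6569; 0.4770]  nu=[1.1718]  x^+=[2.5533, -1.7438]  P^+=[0.6919 0.0440; 0.0440 0.6238]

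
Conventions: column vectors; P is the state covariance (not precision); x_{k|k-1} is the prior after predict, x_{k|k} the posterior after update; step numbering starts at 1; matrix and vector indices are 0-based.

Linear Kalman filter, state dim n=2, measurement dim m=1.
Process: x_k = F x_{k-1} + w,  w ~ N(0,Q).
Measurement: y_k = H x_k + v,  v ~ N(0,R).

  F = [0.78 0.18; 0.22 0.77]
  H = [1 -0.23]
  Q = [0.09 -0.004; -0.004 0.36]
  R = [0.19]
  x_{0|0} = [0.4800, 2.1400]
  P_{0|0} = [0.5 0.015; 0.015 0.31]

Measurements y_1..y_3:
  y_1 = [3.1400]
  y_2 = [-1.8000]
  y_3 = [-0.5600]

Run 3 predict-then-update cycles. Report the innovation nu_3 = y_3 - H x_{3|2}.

step 1: x^-=[0.7596, 1.7534]  P^-=[0.4085 0.1344; 0.1344 0.5731]  S=[0.5670]  K=[0.6659; 0.0045]  nu=[2.7837]  x^+=[2.6133, 1.7660]  P^+=[0.1570 0.1327; 0.1327 0.5731]
step 2: x^-=[2.3563, 1.9347]  P^-=[0.2414 0.1873; 0.1873 0.7523]  S=[0.3850]  K=[0.5150; 0.0371]  nu=[-3.7113]  x^+=[0.4449, 1.7971]  P^+=[0.1392 0.1800; 0.1800 0.7518]
step 3: x^-=[0.6705, 1.4817]  P^-=[0.2496 0.2393; 0.2393 0.8734]  S=[0.3757]  K=[0.5178; 0.1022]  nu=[-0.8897]  x^+=[0.2098, 1.3907]  P^+=[0.1489 0.2194; 0.2194 0.8695]

innov = [-0.8897]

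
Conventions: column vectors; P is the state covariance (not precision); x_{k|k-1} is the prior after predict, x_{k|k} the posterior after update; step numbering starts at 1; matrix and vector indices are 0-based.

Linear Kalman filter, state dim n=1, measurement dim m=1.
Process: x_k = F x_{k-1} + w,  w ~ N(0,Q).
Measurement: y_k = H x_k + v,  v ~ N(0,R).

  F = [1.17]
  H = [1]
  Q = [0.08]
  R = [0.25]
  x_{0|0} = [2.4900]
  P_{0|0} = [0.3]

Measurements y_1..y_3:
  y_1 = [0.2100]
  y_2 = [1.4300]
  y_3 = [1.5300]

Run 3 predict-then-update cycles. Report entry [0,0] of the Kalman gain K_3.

K[0,0] = 0.5179

step 1: x^-=[2.9133]  P^-=[0.4907]  S=[0.7407]  K=[0.6625]  nu=[-2.7033]  x^+=[1.1225]  P^+=[0.1656]
step 2: x^-=[1.3133]  P^-=[0.3067]  S=[0.5567]  K=[0.5509]  nu=[0.1167]  x^+=[1.3776]  P^+=[0.1377]
step 3: x^-=[1.6118]  P^-=[0.2685]  S=[0.5185]  K=[0.5179]  nu=[-0.0818]  x^+=[1.5694]  P^+=[0.1295]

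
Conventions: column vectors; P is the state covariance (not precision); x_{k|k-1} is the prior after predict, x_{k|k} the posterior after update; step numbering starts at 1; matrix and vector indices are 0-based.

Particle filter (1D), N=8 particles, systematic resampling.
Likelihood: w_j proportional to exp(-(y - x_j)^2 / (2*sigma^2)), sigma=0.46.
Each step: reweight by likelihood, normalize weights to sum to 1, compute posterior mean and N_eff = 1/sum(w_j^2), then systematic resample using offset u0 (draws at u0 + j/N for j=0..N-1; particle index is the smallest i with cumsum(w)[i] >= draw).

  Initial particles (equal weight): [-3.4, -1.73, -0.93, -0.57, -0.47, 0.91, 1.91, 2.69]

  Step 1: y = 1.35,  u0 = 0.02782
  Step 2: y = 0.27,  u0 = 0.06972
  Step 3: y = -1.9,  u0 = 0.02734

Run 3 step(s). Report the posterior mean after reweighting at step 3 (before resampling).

post_mean = 0.9100

step 1: w=[0.0000, 0.0000, 0.0000, 0.0001, 0.0004, 0.5628, 0.4239, 0.0128]  mean=1.3559  Neff=2.0136  idx=[5, 5, 5, 5, 5, 6, 6, 6]
step 2: w=[0.1995, 0.1995, 0.1995, 0.1995, 0.1995, 0.0009, 0.0009, 0.0009]  mean=0.9127  Neff=5.0274  idx=[0, 0, 1, 2, 2, 3, 4, 4]
step 3: w=[0.1250, 0.1250, 0.1250, 0.1250, 0.1250, 0.1250, 0.1250, 0.1250]  mean=0.9100  Neff=8.0000  idx=[0, 1, 2, 3, 4, 5, 6, 7]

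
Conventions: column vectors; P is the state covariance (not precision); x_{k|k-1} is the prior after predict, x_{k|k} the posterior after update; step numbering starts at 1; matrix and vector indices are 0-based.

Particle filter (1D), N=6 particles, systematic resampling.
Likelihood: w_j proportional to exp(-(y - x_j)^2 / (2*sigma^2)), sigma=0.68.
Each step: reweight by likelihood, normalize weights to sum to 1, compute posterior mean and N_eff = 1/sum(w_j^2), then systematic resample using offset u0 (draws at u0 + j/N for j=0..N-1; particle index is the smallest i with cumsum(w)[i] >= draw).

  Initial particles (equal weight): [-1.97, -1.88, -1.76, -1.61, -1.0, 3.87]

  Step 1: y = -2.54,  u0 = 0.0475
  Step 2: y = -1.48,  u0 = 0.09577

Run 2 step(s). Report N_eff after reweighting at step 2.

step 1: w=[0.3039, 0.2696, 0.2237, 0.1695, 0.0332, 0.0000]  mean=-1.8055  Neff=4.0824  idx=[0, 0, 1, 1, 2, 3]
step 2: w=[0.1505, 0.1505, 0.1641, 0.1641, 0.1792, 0.1916]  mean=-1.8339  Neff=5.9530  idx=[0, 1, 2, 3, 4, 5]

N_eff = 5.9530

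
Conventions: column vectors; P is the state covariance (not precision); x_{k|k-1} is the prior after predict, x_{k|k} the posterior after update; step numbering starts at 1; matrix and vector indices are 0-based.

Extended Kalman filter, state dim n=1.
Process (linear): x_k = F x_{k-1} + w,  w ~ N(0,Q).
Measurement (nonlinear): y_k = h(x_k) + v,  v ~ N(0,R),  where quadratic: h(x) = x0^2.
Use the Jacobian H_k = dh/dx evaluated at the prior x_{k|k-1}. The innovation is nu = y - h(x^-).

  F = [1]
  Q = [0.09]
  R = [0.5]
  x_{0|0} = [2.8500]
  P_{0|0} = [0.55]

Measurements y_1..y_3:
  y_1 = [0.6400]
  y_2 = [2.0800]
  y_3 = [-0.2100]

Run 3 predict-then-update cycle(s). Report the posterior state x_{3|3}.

step 1: x^-=[2.8500]  P^-=[0.6400]  H_jac=[5.7000]  S=[21.2936]  K=[0.1713]  nu=[-7.4825]  x^+=[1.5681]  P^+=[0.0150]
step 2: x^-=[1.5681]  P^-=[0.1050]  H_jac=[3.1362]  S=[1.5330]  K=[0.2149]  nu=[-0.3790]  x^+=[1.4867]  P^+=[0.0343]
step 3: x^-=[1.4867]  P^-=[0.1243]  H_jac=[2.9734]  S=[1.5985]  K=[0.2311]  nu=[-2.4202]  x^+=[0.9273]  P^+=[0.0389]

x_post = [0.9273]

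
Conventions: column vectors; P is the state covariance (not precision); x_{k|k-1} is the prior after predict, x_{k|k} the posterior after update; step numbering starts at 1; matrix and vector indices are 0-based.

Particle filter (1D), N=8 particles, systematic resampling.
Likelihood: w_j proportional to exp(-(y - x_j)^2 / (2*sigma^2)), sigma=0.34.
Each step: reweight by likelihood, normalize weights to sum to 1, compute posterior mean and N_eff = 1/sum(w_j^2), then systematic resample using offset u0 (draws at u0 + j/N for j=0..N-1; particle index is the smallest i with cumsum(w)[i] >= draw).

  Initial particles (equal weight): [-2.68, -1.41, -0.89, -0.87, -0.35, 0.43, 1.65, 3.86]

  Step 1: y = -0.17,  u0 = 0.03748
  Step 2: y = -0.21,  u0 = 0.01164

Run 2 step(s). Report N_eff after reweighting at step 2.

N_eff = 5.9461

step 1: w=[0.0000, 0.0010, 0.0812, 0.0919, 0.6648, 0.1612, 0.0000, 0.0000]  mean=-0.3170  Neff=2.0708  idx=[2, 3, 4, 4, 4, 4, 4, 5]
step 2: w=[0.0268, 0.0301, 0.1819, 0.1819, 0.1819, 0.1819, 0.1819, 0.0337]  mean=-0.3539  Neff=5.9461  idx=[0, 2, 3, 3, 4, 5, 5, 6]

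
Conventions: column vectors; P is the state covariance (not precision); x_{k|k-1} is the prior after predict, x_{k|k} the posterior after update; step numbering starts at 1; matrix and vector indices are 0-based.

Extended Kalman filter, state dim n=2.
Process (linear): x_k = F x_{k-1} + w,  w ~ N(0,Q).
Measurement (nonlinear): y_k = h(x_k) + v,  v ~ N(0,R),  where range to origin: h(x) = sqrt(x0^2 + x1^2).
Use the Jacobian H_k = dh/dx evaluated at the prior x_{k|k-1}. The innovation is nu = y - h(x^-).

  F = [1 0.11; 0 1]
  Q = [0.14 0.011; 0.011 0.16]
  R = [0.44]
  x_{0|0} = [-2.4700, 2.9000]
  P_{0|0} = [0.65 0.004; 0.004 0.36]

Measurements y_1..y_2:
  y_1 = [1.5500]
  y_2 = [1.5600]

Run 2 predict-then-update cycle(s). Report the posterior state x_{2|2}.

step 1: x^-=[-2.1510, 2.9000]  P^-=[0.7952 0.0546; 0.0546 0.5200]  H_jac=[-0.5957 0.8032]  S=[1.0054]  K=[-0.4276; 0.3830]  nu=[-2.0607]  x^+=[-1.2699, 2.1107]  P^+=[0.6114 0.2193; 0.2193 0.3725]
step 2: x^-=[-1.0377, 2.1107]  P^-=[0.8042 0.2712; 0.2712 0.5325]  H_jac=[-0.4412 0.8974]  S=[0.8106]  K=[-0.1374; 0.4419]  nu=[-0.7920]  x^+=[-0.9289, 1.7607]  P^+=[0.7889 0.3205; 0.3205 0.3742]

x_post = [-0.9289, 1.7607]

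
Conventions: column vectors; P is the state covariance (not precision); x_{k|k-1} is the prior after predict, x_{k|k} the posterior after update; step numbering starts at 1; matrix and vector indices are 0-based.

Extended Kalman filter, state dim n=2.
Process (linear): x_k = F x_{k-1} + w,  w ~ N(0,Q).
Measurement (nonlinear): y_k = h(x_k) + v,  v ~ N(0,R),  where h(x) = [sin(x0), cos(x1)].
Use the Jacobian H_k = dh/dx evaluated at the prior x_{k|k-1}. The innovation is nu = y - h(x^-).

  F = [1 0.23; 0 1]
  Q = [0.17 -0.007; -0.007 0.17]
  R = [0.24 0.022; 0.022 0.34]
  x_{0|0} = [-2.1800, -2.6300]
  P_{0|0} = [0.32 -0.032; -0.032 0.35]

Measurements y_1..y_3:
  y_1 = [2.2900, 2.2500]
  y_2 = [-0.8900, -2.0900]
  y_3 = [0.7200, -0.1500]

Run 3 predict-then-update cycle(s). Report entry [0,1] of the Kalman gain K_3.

K[0,1] = 0.0102

step 1: x^-=[-2.7849, -2.6300]  P^-=[0.4938 0.0415; 0.0415 0.5200]  H_jac=[-0.9371 0.0000; 0.0000 0.4896]  S=[0.6736 0.0030; 0.0030 0.4646]  K=[-0.6871 0.0481; -0.0601 0.5483]  nu=[2.6392, 3.1220]  x^+=[-4.4482, -1.0770]  P^+=[0.1749 0.0025; 0.0025 0.3781]
step 2: x^-=[-4.6959, -1.0770]  P^-=[0.3660 0.0825; 0.0825 0.5481]  H_jac=[-0.0165 0.0000; 0.0000 0.8805]  S=[0.2401 0.0208; 0.0208 0.7649]  K=[-0.0334 0.0959; -0.0605 0.6325]  nu=[-1.8899, -2.5640]  x^+=[-4.8786, -2.5845]  P^+=[0.3589 0.0362; 0.0362 0.2427]
step 3: x^-=[-5.4730, -2.5845]  P^-=[0.5583 0.0850; 0.0850 0.4127]  H_jac=[0.6894 0.0000; 0.0000 0.5287]  S=[0.5054 0.0530; 0.0530 0.4554]  K=[0.7606 0.0102; 0.0665 0.4714]  nu=[-0.0044, 0.6988]  x^+=[-5.4692, -2.2554]  P^+=[0.2651 0.0382; 0.0382 0.3060]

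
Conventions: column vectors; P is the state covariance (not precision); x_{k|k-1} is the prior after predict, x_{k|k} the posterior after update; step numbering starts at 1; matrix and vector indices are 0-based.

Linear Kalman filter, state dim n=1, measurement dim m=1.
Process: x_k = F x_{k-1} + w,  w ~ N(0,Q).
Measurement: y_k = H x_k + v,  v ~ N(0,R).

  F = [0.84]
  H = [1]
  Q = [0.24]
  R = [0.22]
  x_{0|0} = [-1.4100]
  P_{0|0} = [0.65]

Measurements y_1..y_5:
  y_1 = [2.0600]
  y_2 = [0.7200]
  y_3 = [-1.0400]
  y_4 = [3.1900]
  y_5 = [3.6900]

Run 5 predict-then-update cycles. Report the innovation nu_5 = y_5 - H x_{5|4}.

step 1: x^-=[-1.1844]  P^-=[0.6986]  S=[0.9186]  K=[0.7605]  nu=[3.2444]  x^+=[1.2830]  P^+=[0.1673]
step 2: x^-=[1.0777]  P^-=[0.3581]  S=[0.5781]  K=[0.6194]  nu=[-0.3577]  x^+=[0.8561]  P^+=[0.1363]
step 3: x^-=[0.7192]  P^-=[0.3362]  S=[0.5562]  K=[0.6044]  nu=[-1.7592]  x^+=[-0.3441]  P^+=[0.1330]
step 4: x^-=[-0.2891]  P^-=[0.3338]  S=[0.5538]  K=[0.6028]  nu=[3.4791]  x^+=[1.8080]  P^+=[0.1326]
step 5: x^-=[1.5187]  P^-=[0.3336]  S=[0.5536]  K=[0.6026]  nu=[2.1713]  x^+=[2.8271]  P^+=[0.1326]

innov = [2.1713]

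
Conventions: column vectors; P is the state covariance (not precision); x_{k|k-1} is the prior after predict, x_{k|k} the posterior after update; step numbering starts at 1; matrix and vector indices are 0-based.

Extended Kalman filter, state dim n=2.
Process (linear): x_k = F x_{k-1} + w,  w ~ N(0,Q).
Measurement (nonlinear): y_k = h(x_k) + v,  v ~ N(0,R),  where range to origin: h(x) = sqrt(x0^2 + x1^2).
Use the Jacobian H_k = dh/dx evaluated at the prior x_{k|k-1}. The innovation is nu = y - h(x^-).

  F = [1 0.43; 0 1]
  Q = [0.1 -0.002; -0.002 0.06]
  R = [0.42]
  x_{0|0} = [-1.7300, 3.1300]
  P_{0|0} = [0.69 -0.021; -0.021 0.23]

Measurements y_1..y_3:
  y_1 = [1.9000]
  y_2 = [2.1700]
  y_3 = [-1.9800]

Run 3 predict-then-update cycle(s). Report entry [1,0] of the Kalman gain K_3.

step 1: x^-=[-0.3841, 3.1300]  P^-=[0.8145 0.0759; 0.0759 0.2900]  H_jac=[-0.1218 0.9926]  S=[0.6994]  K=[-0.0341; 0.3983]  nu=[-1.2535]  x^+=[-0.3413, 2.6307]  P^+=[0.8137 0.0854; 0.0854 0.1790]
step 2: x^-=[0.7899, 2.6307]  P^-=[1.0202 0.1604; 0.1604 0.2390]  H_jac=[0.2876 0.9578]  S=[0.8120]  K=[0.5505; 0.3387]  nu=[-0.5767]  x^+=[0.4724, 2.4353]  P^+=[0.7741 0.0090; 0.0090 0.1459]
step 3: x^-=[1.5196, 2.4353]  P^-=[0.9088 0.0697; 0.0697 0.2059]  H_jac=[0.5294 0.8484]  S=[0.8854]  K=[0.6101; 0.2389]  nu=[-4.8505]  x^+=[-1.4398, 1.2765]  P^+=[0.5792 -0.0594; -0.0594 0.1553]

K[1,0] = 0.2389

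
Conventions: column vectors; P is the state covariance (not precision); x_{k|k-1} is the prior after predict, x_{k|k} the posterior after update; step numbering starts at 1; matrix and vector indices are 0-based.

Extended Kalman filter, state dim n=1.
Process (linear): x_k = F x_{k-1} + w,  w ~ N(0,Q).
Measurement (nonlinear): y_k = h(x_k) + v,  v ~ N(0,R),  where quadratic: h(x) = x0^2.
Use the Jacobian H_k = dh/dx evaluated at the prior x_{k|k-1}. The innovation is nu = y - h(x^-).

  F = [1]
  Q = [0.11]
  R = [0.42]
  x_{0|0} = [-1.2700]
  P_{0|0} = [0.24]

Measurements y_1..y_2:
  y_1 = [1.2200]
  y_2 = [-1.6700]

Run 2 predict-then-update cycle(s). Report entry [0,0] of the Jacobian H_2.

step 1: x^-=[-1.2700]  P^-=[0.3500]  H_jac=[-2.5400]  S=[2.6781]  K=[-0.3320]  nu=[-0.3929]  x^+=[-1.1396]  P^+=[0.0549]
step 2: x^-=[-1.1396]  P^-=[0.1649]  H_jac=[-2.2791]  S=[1.2765]  K=[-0.2944]  nu=[-2.9686]  x^+=[-0.2656]  P^+=[0.0543]

H_jac[0,0] = -2.2791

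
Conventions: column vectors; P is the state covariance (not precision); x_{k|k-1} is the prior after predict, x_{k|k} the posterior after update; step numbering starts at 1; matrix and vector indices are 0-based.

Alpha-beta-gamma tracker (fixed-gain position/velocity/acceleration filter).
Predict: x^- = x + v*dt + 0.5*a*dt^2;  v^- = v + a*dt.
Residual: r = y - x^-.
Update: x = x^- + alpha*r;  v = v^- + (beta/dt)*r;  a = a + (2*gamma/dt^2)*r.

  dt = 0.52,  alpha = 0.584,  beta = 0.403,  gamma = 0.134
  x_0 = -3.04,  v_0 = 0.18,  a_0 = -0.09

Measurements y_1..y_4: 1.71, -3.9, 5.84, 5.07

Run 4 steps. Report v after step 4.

v_post = 6.9992

step 1: x_pred=-2.9586  r=4.6686  x^+=-0.2321  v^+=3.7513  a^+=4.5371
step 2: x_pred=2.3320  r=-6.2320  x^+=-1.3075  v^+=1.2809  a^+=-1.6395
step 3: x_pred=-0.8631  r=6.7031  x^+=3.0515  v^+=5.6232  a^+=5.0041
step 4: x_pred=6.6521  r=-1.5821  x^+=5.7282  v^+=6.9992  a^+=3.4360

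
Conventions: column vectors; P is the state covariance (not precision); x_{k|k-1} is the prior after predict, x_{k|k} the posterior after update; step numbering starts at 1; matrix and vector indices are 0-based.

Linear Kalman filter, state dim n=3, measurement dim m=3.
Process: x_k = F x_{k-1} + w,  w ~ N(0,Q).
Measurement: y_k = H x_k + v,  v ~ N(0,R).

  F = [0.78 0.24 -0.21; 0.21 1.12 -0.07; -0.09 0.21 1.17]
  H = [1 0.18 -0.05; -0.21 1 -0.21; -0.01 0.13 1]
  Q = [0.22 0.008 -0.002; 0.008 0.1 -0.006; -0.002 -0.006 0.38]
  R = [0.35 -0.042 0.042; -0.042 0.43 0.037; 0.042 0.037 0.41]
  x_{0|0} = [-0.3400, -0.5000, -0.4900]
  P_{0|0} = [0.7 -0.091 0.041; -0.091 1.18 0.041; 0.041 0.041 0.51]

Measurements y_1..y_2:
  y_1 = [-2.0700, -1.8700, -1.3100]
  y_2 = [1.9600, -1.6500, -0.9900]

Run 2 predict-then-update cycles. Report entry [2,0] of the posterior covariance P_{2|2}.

step 1: x^-=[-0.2823, -0.5971, -0.6477]  P^-=[0.6847 0.3489 -0.0820; 0.3489 1.5631 0.2852; -0.0820 0.2852 1.1508]  S=[1.2169 0.4347 0.0263; 0.4347 1.8005 0.2814; 0.0263 0.2814 1.6622]  K=[0.6265 -0.0227 -0.0323; 0.2498 0.7076 0.1680; -0.0653 -0.0641 0.7270]  nu=[-1.7126, -1.4682, -0.5875]  x^+=[-1.3029, -2.1625, -0.8688]  P^+=[0.2175 0.0111 0.0130; 0.0111 0.3159 0.0646; 0.0130 0.0646 0.2847]
step 2: x^-=[-1.3528, -2.6348, -1.3534]  P^-=[0.3765 0.1255 -0.0423; 0.1255 0.5020 0.1272; -0.0423 0.1272 0.8140]  S=[0.7919 0.0958 0.0051; 0.0958 0.8746 0.0599; 0.0051 0.0599 1.2661]  K=[0.5056 0.0096 -0.0260; 0.2053 0.4820 0.1274; -0.0708 -0.0774 0.6603]  nu=[3.7194, 0.4165, 0.6924]  x^+=[0.5138, -1.5821, -1.1919]  P^+=[0.1723 0.0202 0.0100; 0.0202 0.2182 0.0505; 0.0100 0.0505 0.2584]

P_post[2,0] = 0.0100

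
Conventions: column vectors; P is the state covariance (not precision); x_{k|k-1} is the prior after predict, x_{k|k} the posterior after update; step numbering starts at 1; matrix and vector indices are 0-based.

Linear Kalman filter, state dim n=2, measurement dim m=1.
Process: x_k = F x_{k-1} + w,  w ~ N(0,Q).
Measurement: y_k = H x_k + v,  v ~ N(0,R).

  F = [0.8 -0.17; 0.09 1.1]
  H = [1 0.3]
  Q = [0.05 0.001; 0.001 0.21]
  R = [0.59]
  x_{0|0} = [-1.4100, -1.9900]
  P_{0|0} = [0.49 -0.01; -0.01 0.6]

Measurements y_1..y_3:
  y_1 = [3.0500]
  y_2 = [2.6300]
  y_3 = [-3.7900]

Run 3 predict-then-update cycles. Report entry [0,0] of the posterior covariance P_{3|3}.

step 1: x^-=[-0.7897, -2.3159]  P^-=[0.3837 -0.0846; -0.0846 0.9380]  S=[1.0073]  K=[0.3557; 0.1954]  nu=[4.5345]  x^+=[0.8231, -1.4299]  P^+=[0.2562 -0.1546; -0.1546 0.8995]
step 2: x^-=[0.9016, -1.4988]  P^-=[0.2820 -0.2824; -0.2824 1.2699]  S=[0.8169]  K=[0.2415; 0.1206]  nu=[2.1781]  x^+=[1.4276, -1.2360]  P^+=[0.2344 -0.3062; -0.3062 1.2580]
step 3: x^-=[1.3522, -1.2311]  P^-=[0.3196 -0.4822; -0.4822 1.6735]  S=[0.7710]  K=[0.2270; 0.0258]  nu=[-4.7729]  x^+=[0.2689, -1.3542]  P^+=[0.2799 -0.4867; -0.4867 1.6729]

P_post[0,0] = 0.2799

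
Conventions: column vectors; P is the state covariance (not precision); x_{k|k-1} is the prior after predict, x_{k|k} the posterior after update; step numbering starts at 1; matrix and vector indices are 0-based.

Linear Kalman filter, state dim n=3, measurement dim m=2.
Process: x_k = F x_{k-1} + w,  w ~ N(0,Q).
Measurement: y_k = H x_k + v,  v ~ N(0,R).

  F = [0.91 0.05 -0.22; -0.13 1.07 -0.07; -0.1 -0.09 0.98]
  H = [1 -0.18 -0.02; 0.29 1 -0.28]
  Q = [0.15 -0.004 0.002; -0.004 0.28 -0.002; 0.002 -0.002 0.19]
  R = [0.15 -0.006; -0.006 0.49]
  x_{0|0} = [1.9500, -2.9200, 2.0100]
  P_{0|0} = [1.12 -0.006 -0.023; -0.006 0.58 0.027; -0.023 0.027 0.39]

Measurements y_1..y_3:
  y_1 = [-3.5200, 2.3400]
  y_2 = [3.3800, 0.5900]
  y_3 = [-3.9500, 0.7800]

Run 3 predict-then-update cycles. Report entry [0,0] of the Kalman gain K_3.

step 1: x^-=[1.1863, -3.5186, 2.0376]  P^-=[1.1059 -0.1109 -0.2053; -0.1109 0.9621 -0.0382; -0.2053 -0.0382 0.5801]  S=[1.3351 0.0972; 0.0972 1.5810]  K=[0.8378 0.1176; -0.2566 0.6107; -0.1459 -0.1556]  nu=[-5.2989, 6.0851]  x^+=[-2.5375, 1.5577, 1.8641]  P^+=[0.1278 0.0159 0.0012; 0.0159 0.3149 0.0668; 0.0012 0.0668 0.5090]
step 2: x^-=[-2.6413, 1.8661, 1.9404]  P^-=[0.2808 0.0049 -0.1164; 0.0049 0.6308 0.0032; -0.1164 0.0032 0.6709]  S=[0.4544 0.0037; 0.0037 1.2170]  K=[0.6203 0.0959; -0.2434 0.5195; -0.2856 -0.1786]  nu=[6.3960, 0.0332]  x^+=[1.3294, 0.3265, 0.1077]  P^+=[0.0943 0.0118 -0.0146; 0.0118 0.2764 0.0849; -0.0146 0.0849 0.5946]
step 3: x^-=[1.2023, 0.1690, -0.0567]  P^-=[0.2626 0.0004 -0.1445; 0.0004 0.5846 0.0220; -0.1445 0.0220 0.7524]  S=[0.4376 0.0115; 0.0115 1.1671]  K=[0.6040 0.0943; -0.2536 0.4983; -0.3686 -0.1939]  nu=[-5.1231, 0.2465]  x^+=[-1.8688, 1.5910, 1.7839]  P^+=[0.0913 0.0094 -0.0240; 0.0094 0.2697 0.0954; -0.0240 0.0954 0.6474]

K[0,0] = 0.6040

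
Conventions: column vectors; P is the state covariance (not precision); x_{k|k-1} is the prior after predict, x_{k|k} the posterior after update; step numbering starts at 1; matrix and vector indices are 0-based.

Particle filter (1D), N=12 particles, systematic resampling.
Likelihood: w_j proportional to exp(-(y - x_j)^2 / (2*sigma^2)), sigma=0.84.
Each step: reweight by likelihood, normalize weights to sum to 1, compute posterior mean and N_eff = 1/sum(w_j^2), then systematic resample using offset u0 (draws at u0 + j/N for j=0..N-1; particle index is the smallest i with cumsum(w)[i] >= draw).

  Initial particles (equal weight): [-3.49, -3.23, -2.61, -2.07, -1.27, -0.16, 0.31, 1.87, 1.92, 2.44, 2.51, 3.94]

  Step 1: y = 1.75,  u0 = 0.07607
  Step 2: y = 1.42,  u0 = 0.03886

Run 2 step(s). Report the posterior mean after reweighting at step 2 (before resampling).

step 1: w=[0.0000, 0.0000, 0.0000, 0.0000, 0.0004, 0.0204, 0.0624, 0.2684, 0.2657, 0.1935, 0.1801, 0.0091]  mean=1.9874  Neff=4.6105  idx=[6, 7, 7, 7, 8, 8, 8, 9, 9, 10, 10, 11]
step 2: w=[0.0568, 0.1177, 0.1177, 0.1177, 0.1138, 0.1138, 0.1138, 0.0650, 0.0650, 0.0585, 0.0585, 0.0015]  mean=1.9507  Neff=10.1040  idx=[0, 1, 2, 2, 3, 4, 5, 5, 6, 7, 8, 10]

post_mean = 1.9507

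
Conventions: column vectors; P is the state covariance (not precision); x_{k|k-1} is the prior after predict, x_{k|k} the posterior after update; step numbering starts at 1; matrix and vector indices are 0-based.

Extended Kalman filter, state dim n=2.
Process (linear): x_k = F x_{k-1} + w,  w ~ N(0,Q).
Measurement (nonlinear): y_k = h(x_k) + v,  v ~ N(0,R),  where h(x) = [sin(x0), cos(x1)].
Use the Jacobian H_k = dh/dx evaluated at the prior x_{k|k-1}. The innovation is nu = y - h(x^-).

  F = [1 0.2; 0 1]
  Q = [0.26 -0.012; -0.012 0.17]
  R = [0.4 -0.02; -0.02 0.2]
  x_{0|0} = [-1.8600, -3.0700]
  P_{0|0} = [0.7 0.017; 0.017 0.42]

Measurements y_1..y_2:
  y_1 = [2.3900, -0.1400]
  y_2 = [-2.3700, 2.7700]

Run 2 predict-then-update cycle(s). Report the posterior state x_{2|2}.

x_post = [-7.1723, -2.7972]

step 1: x^-=[-2.4740, -3.0700]  P^-=[0.9836 0.0890; 0.0890 0.5900]  H_jac=[-0.7853 0.0000; 0.0000 0.0715]  S=[1.0066 -0.0250; -0.0250 0.2030]  K=[-0.7689 -0.0633; -0.0645 0.1999]  nu=[3.0091, 0.8574]  x^+=[-4.8421, -3.0926]  P^+=[0.3900 0.0379; 0.0379 0.5771]
step 2: x^-=[-5.4606, -3.0926]  P^-=[0.6883 0.1413; 0.1413 0.7471]  H_jac=[0.6803 0.0000; 0.0000 0.0490]  S=[0.7186 -0.0153; -0.0153 0.2018]  K=[0.6534 0.0838; 0.1379 0.1919]  nu=[-3.1029, 3.7688]  x^+=[-7.1723, -2.7972]  P^+=[0.3817 0.0754; 0.0754 0.7268]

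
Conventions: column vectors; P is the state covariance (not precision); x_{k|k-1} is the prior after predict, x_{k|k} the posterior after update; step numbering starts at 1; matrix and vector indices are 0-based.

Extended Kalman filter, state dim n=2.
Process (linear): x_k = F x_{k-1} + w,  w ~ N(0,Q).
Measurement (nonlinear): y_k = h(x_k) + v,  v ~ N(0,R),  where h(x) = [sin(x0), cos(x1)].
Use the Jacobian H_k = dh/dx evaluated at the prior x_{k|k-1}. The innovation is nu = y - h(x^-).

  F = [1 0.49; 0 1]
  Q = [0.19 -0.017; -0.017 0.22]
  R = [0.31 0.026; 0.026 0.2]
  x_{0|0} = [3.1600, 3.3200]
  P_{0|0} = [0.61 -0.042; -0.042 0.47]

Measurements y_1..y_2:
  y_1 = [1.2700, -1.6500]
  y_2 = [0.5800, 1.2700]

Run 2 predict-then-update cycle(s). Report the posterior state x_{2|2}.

x_post = [6.4325, 1.4719]

step 1: x^-=[4.7868, 3.3200]  P^-=[0.8717 0.1713; 0.1713 0.6900]  H_jac=[0.0743 0.0000; 0.0000 0.1775]  S=[0.3148 0.0283; 0.0283 0.2217]  K=[0.1958 0.1121; -0.0092 0.5534]  nu=[2.2672, -0.6659]  x^+=[5.1560, 2.9306]  P^+=[0.8556 0.1551; 0.1551 0.6224]
step 2: x^-=[6.5920, 2.9306]  P^-=[1.3470 0.4430; 0.4430 0.8424]  H_jac=[0.9527 0.0000; 0.0000 -0.2095]  S=[1.5326 -0.0624; -0.0624 0.2370]  K=[0.8303 -0.1729; 0.2477 -0.6793]  nu=[0.2761, 2.2478]  x^+=[6.4325, 1.4719]  P^+=[0.2654 0.0621; 0.0621 0.6179]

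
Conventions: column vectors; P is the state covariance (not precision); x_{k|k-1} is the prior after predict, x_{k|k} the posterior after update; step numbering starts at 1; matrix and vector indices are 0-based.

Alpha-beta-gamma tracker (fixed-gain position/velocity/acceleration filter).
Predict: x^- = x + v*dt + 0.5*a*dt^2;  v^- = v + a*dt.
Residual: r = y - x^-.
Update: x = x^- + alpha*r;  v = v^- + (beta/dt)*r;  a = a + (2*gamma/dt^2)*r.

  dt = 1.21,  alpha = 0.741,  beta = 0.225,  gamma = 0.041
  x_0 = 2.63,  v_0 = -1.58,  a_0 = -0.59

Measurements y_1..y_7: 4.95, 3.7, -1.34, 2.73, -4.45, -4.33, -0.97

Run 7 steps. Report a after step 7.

a_post = 0.2525

step 1: x_pred=0.2863  r=4.6637  x^+=3.7421  v^+=-1.4267  a^+=-0.3288
step 2: x_pred=1.7751  r=1.9249  x^+=3.2015  v^+=-1.4666  a^+=-0.2210
step 3: x_pred=1.2651  r=-2.6051  x^+=-0.6653  v^+=-2.2184  a^+=-0.3669
step 4: x_pred=-3.6181  r=6.3481  x^+=1.0858  v^+=-1.4819  a^+=-0.0114
step 5: x_pred=-0.7156  r=-3.7344  x^+=-3.4828  v^+=-2.1901  a^+=-0.2205
step 6: x_pred=-6.2942  r=1.9642  x^+=-4.8387  v^+=-2.0916  a^+=-0.1105
step 7: x_pred=-7.4505  r=6.4805  x^+=-2.6485  v^+=-1.0203  a^+=0.2525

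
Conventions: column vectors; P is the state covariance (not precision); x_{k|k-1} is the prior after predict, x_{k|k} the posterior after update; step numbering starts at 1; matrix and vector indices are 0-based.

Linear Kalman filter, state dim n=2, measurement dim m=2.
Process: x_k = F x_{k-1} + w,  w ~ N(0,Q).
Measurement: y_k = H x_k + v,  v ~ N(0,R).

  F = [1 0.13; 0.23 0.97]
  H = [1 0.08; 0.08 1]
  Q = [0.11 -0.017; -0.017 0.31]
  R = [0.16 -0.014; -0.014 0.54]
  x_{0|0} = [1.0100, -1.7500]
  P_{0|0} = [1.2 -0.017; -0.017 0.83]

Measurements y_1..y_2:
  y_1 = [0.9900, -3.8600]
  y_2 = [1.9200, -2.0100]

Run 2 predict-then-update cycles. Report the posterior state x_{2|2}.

step 1: x^-=[0.7825, -1.4652]  P^-=[1.3196 0.3467; 0.3467 1.1468]  S=[1.5424 0.5322; 0.5322 1.7508]  K=[0.8763 -0.0081; 0.0589 0.6530]  nu=[0.3247, -2.4574]  x^+=[1.0869, -3.0507]  P^+=[0.1426 -0.0280; -0.0280 0.3540]
step 2: x^-=[0.6903, -2.7092]  P^-=[0.2513 0.0324; 0.0324 0.6381]  S=[0.4205 0.0898; 0.0898 1.1849]  K=[0.6040 -0.0014; 0.0844 0.5343]  nu=[1.4464, 0.6440]  x^+=[1.5630, -2.2430]  P^+=[0.0980 -0.0171; -0.0171 0.2887]

x_post = [1.5630, -2.2430]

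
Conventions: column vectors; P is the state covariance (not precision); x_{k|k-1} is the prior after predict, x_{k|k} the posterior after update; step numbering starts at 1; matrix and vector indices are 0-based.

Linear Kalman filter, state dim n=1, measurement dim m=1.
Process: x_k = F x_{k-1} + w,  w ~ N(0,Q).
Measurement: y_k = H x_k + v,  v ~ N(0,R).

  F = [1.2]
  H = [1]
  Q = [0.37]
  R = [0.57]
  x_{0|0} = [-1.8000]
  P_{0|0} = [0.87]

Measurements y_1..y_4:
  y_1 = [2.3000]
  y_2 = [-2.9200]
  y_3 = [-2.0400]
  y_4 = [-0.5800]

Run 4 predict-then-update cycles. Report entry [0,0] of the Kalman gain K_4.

step 1: x^-=[-2.1600]  P^-=[1.6228]  S=[2.1928]  K=[0.7401]  nu=[4.4600]  x^+=[1.1407]  P^+=[0.4218]
step 2: x^-=[1.3688]  P^-=[0.9774]  S=[1.5474]  K=[0.6316]  nu=[-4.2888]  x^+=[-1.3402]  P^+=[0.3600]
step 3: x^-=[-1.6083]  P^-=[0.8885]  S=[1.4585]  K=[0.6092]  nu=[-0.4317]  x^+=[-1.8713]  P^+=[0.3472]
step 4: x^-=[-2.2455]  P^-=[0.8700]  S=[1.4400]  K=[0.6042]  nu=[1.6655]  x^+=[-1.2393]  P^+=[0.3444]

K[0,0] = 0.6042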